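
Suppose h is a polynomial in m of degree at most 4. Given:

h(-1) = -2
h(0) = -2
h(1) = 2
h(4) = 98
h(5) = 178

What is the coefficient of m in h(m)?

Write h(m) = am^4 + bm³ + cm² + dm + e; the 5 given values yield a linear system in the 5 coefficients.
Solving, the leading coefficient vanishes, and h(m) = m³ + 2m² + m - 2.
The coefficient of m is 1.

1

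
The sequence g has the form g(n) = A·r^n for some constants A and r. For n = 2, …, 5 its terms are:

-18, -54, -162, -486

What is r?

3

Consecutive ratio: -54/(-18) = 3, and -162/(-54) = 3, so r = 3.
Then A·3^2 = -18 gives A = -2, and g(n) = -2·3^n.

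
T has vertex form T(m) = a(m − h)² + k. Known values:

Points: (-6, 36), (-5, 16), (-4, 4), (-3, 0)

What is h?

-3

First differences -20, -12, -4; second difference 8 = 2a, so a = 4.
Expanding, the m-coefficient is −2ah = -8h; matching it to the data gives h = -3, and then k = 0.
So T(m) = 4(m + 3)² + 0.
Hence h = -3.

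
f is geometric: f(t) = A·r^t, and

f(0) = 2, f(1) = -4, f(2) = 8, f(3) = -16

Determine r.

-2

Consecutive ratio: -4/2 = -2, and 8/(-4) = -2, so r = -2.
Then A·(-2)^0 = 2 gives A = 2, and f(t) = 2·(-2)^t.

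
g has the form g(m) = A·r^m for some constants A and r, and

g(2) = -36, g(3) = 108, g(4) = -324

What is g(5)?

972

Consecutive ratio: 108/(-36) = -3, and -324/108 = -3, so r = -3.
Then A·(-3)^2 = -36 gives A = -4, and g(m) = -4·(-3)^m.
g(5) = -4·(-3)^5 = 972.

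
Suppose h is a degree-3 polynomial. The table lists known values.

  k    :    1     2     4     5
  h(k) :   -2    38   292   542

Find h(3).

Write h(k) = ak³ + bk² + ck + d; the 4 given values yield a linear system in the 4 coefficients.
Solving, h(k) = 3k³ + 8k² - 5k - 8.
Then h(3) = 130.

130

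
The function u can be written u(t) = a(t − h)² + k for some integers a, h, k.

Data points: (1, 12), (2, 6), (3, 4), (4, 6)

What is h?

3

First differences -6, -2, 2; second difference 4 = 2a, so a = 2.
Expanding, the t-coefficient is −2ah = -4h; matching it to the data gives h = 3, and then k = 4.
So u(t) = 2(t − 3)² + 4.
Hence h = 3.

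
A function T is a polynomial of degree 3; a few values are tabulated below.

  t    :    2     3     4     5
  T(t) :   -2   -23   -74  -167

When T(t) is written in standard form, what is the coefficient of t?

2

Write T(t) = at³ + bt² + ct + d; the 4 given values yield a linear system in the 4 coefficients.
Solving, T(t) = -2t³ + 3t² + 2t - 2.
The coefficient of t is 2.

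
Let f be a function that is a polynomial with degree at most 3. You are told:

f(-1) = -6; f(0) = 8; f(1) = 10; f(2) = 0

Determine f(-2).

First differences: 14, 2, -10. Second differences: -12, -12.
Level-2 differences are constant, so f has degree 2.
Fitting a degree-2 polynomial gives f(m) = -6m² + 8m + 8.
Then f(-2) = -32.

-32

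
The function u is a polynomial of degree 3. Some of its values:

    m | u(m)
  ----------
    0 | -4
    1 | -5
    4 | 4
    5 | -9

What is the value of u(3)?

5

Write u(m) = am³ + bm² + cm + d; the 4 given values yield a linear system in the 4 coefficients.
Solving, u(m) = -m³ + 6m² - 6m - 4.
Then u(3) = 5.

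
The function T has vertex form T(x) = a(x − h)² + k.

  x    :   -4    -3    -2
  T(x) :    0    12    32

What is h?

First differences 12, 20; second difference 8 = 2a, so a = 4.
Expanding, the x-coefficient is −2ah = -8h; matching it to the data gives h = -5, and then k = -4.
So T(x) = 4(x + 5)² − 4.
Hence h = -5.

-5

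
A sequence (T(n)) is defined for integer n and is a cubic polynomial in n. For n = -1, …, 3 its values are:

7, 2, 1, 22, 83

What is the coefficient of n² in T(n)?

2

First differences: -5, -1, 21, 61. Second differences: 4, 22, 40. Third differences: 18, 18.
Level-3 differences are constant, so T has degree 3.
Fitting a degree-3 polynomial gives T(n) = 3n³ + 2n² - 6n + 2.
The coefficient of n² is 2.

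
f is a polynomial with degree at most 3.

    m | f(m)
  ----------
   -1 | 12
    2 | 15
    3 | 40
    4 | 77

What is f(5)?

Write f(m) = am³ + bm² + cm + d; the 4 given values yield a linear system in the 4 coefficients.
Solving, the leading coefficient vanishes, and f(m) = 6m² - 5m + 1.
Then f(5) = 126.

126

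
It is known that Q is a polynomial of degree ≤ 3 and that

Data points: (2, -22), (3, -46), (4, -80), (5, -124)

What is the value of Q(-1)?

First differences: -24, -34, -44. Second differences: -10, -10.
Level-2 differences are constant, so Q has degree 2.
Fitting a degree-2 polynomial gives Q(t) = -5t² + t - 4.
Then Q(-1) = -10.

-10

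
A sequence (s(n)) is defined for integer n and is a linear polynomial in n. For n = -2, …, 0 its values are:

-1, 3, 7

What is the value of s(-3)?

-5

First differences: 4, 4.
Level-1 differences are constant, so s has degree 1.
Fitting a degree-1 polynomial gives s(n) = 4n + 7.
Then s(-3) = -5.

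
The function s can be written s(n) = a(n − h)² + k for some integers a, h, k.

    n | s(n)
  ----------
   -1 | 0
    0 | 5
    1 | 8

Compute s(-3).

First differences 5, 3; second difference -2 = 2a, so a = -1.
Expanding, the n-coefficient is −2ah = 2h; matching it to the data gives h = 2, and then k = 9.
So s(n) = -1(n − 2)² + 9.
s(-3) = -1·(-5)² + 9 = -16.

-16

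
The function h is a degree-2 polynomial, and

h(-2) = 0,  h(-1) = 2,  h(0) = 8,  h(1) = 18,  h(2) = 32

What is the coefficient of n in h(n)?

First differences: 2, 6, 10, 14. Second differences: 4, 4, 4.
Level-2 differences are constant, so h has degree 2.
Fitting a degree-2 polynomial gives h(n) = 2n² + 8n + 8.
The coefficient of n is 8.

8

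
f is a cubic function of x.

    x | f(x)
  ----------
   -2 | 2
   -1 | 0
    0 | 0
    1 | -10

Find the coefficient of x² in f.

Write f(x) = ax³ + bx² + cx + d; the 4 given values yield a linear system in the 4 coefficients.
Solving, f(x) = -2x³ - 5x² - 3x.
The coefficient of x² is -5.

-5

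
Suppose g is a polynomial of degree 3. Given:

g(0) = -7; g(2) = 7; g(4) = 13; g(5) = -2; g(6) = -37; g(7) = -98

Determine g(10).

Write g(k) = ak³ + bk² + ck + d; the 6 given values yield a linear system in the 4 coefficients.
Solving, g(k) = -k³ + 5k² + k - 7.
Then g(10) = -497.

-497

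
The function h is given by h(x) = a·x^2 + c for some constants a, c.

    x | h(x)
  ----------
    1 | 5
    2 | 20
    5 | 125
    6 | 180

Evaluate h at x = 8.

320

From h(1) = 5 and h(2) = 20: 1a + c = 5 and 4a + c = 20.
Subtracting: 3a = 15, so a = 5; then c = 5 − 5·1 = 0.
So h(x) = 5x² + 0, and h(8) = 320.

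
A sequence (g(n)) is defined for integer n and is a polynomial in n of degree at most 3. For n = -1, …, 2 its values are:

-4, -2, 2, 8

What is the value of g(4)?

First differences: 2, 4, 6. Second differences: 2, 2.
Level-2 differences are constant, so g has degree 2.
Fitting a degree-2 polynomial gives g(n) = n² + 3n - 2.
Then g(4) = 26.

26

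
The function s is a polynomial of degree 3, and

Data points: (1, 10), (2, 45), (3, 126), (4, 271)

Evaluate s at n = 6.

825

Write s(n) = an³ + bn² + cn + d; the 4 given values yield a linear system in the 4 coefficients.
Solving, s(n) = 3n³ + 5n² - n + 3.
Then s(6) = 825.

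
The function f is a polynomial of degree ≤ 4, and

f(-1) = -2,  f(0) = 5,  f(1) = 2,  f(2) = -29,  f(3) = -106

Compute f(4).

Write f(k) = ak^4 + bk³ + ck² + dk + e; the 5 given values yield a linear system in the 5 coefficients.
Solving, the leading coefficient vanishes, and f(k) = -3k³ - 5k² + 5k + 5.
Then f(4) = -247.

-247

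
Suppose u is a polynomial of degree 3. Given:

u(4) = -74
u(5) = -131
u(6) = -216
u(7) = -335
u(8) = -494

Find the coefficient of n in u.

Write u(n) = an³ + bn² + cn + d; the 5 given values yield a linear system in the 4 coefficients.
Solving, u(n) = -n³ + n² - 5n - 6.
The coefficient of n is -5.

-5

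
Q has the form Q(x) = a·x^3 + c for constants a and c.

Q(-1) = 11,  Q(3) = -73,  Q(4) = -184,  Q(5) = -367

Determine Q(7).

-1021

From Q(-1) = 11 and Q(3) = -73: -1a + c = 11 and 27a + c = -73.
Subtracting: 28a = -84, so a = -3; then c = 11 − (-3)·(-1) = 8.
So Q(x) = -3x³ + 8, and Q(7) = -1021.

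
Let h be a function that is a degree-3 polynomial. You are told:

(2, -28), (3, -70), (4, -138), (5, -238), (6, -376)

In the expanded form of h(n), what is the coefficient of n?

-3

Write h(n) = an³ + bn² + cn + d; the 5 given values yield a linear system in the 4 coefficients.
Solving, h(n) = -n³ - 4n² - 3n + 2.
The coefficient of n is -3.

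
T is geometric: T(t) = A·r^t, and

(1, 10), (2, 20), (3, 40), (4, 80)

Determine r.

2

Consecutive ratio: 20/10 = 2, and 40/20 = 2, so r = 2.
Then A·2^1 = 10 gives A = 5, and T(t) = 5·2^t.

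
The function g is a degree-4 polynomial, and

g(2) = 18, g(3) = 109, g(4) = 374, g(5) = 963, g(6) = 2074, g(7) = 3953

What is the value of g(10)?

17378

First differences: 91, 265, 589, 1111, 1879. Second differences: 174, 324, 522, 768. Third differences: 150, 198, 246. Fourth differences: 48, 48.
Level-4 differences are constant, so g has degree 4.
Fitting a degree-4 polynomial gives g(t) = 2t^4 - 3t³ + 4t² - 2t - 2.
Then g(10) = 17378.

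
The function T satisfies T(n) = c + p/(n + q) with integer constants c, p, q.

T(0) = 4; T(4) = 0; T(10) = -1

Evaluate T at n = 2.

1

(T(n) − c)(n + q) = p for each data point; the three points give a linear system in c and q, then p follows.
Solving: c = -2, q = 2, p = 12, so T(n) = -2 + 12/(n + 2).
Then T(2) = -2 + 12/4 = 1.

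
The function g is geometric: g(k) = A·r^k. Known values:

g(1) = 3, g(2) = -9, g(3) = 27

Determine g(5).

243

Consecutive ratio: -9/3 = -3, and 27/(-9) = -3, so r = -3.
Then A·(-3)^1 = 3 gives A = -1, and g(k) = -1·(-3)^k.
g(5) = -1·(-3)^5 = 243.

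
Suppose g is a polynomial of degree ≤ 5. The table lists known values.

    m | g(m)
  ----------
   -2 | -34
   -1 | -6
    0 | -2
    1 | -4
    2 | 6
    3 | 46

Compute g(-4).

-234

Write g(m) = am^5 + bm^4 + cm³ + dm² + em + p; the 6 given values yield a linear system in the 6 coefficients.
Solving, the top 2 coefficients vanish, and g(m) = 3m³ - 3m² - 2m - 2.
Then g(-4) = -234.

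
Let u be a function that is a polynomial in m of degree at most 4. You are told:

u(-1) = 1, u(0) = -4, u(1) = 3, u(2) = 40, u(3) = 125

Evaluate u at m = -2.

First differences: -5, 7, 37, 85. Second differences: 12, 30, 48. Third differences: 18, 18.
Level-3 differences are constant, so u has degree 3.
Fitting a degree-3 polynomial gives u(m) = 3m³ + 6m² - 2m - 4.
Then u(-2) = 0.

0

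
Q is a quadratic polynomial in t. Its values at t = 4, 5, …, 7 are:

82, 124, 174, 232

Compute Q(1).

4

First differences: 42, 50, 58. Second differences: 8, 8.
Level-2 differences are constant, so Q has degree 2.
Fitting a degree-2 polynomial gives Q(t) = 4t² + 6t - 6.
Then Q(1) = 4.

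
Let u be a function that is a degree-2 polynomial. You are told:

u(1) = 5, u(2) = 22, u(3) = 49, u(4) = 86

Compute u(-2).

First differences: 17, 27, 37. Second differences: 10, 10.
Level-2 differences are constant, so u has degree 2.
Fitting a degree-2 polynomial gives u(x) = 5x² + 2x - 2.
Then u(-2) = 14.

14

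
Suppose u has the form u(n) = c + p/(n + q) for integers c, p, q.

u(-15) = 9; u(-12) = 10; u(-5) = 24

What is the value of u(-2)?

(u(n) − c)(n + q) = p for each data point; the three points give a linear system in c and q, then p follows.
Solving: c = 6, q = 3, p = -36, so u(n) = 6 − 36/(n + 3).
Then u(-2) = 6 − 36/1 = -30.

-30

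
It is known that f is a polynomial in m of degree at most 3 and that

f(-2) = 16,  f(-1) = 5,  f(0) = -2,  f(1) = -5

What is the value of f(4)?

First differences: -11, -7, -3. Second differences: 4, 4.
Level-2 differences are constant, so f has degree 2.
Fitting a degree-2 polynomial gives f(m) = 2m² - 5m - 2.
Then f(4) = 10.

10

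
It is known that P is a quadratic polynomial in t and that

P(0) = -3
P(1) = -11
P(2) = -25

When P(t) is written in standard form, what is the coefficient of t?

-5

Write P(t) = at² + bt + c; the 3 given values yield a linear system in the 3 coefficients.
Solving, P(t) = -3t² - 5t - 3.
The coefficient of t is -5.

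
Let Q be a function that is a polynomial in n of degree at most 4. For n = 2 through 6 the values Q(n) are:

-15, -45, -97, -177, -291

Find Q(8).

First differences: -30, -52, -80, -114. Second differences: -22, -28, -34. Third differences: -6, -6.
Level-3 differences are constant, so Q has degree 3.
Fitting a degree-3 polynomial gives Q(n) = -n³ - 2n² - n + 3.
Then Q(8) = -645.

-645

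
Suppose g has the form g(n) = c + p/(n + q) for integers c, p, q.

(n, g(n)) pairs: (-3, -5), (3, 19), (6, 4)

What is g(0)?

-11

(g(n) − c)(n + q) = p for each data point; the three points give a linear system in c and q, then p follows.
Solving: c = -1, q = -2, p = 20, so g(n) = -1 + 20/(n − 2).
Then g(0) = -1 + 20/(-2) = -11.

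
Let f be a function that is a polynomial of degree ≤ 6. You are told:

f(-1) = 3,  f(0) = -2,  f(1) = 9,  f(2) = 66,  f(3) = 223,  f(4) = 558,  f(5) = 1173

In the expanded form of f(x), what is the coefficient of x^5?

First differences: -5, 11, 57, 157, 335, 615. Second differences: 16, 46, 100, 178, 280. Third differences: 30, 54, 78, 102. Fourth differences: 24, 24, 24.
Level-4 differences are constant, so f has degree 4.
Fitting a degree-4 polynomial gives f(x) = x^4 + 3x³ + 7x² - 2.
The coefficient of x^5 is 0.

0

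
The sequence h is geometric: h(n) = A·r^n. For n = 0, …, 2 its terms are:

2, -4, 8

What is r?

Consecutive ratio: -4/2 = -2, and 8/(-4) = -2, so r = -2.
Then A·(-2)^0 = 2 gives A = 2, and h(n) = 2·(-2)^n.

-2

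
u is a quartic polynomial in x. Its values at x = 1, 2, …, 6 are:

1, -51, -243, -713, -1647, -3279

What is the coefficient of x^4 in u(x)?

First differences: -52, -192, -470, -934, -1632. Second differences: -140, -278, -464, -698. Third differences: -138, -186, -234. Fourth differences: -48, -48.
Level-4 differences are constant, so u has degree 4.
Fitting a degree-4 polynomial gives u(x) = -2x^4 - 3x³ - 2x² + 5x + 3.
The coefficient of x^4 is -2.

-2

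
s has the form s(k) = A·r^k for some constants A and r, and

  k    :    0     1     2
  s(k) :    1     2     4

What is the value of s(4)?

Consecutive ratio: 2/1 = 2, and 4/2 = 2, so r = 2.
Then A·2^0 = 1 gives A = 1, and s(k) = 1·2^k.
s(4) = 1·2^4 = 16.

16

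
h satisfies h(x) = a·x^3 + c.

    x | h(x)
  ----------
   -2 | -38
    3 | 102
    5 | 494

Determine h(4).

From h(-2) = -38 and h(3) = 102: -8a + c = -38 and 27a + c = 102.
Subtracting: 35a = 140, so a = 4; then c = -38 − 4·(-8) = -6.
So h(x) = 4x³ − 6, and h(4) = 250.

250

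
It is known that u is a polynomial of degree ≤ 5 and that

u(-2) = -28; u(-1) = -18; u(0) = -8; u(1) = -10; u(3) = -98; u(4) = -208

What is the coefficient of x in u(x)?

6

Write u(x) = ax^5 + bx^4 + cx³ + dx² + ex + p; the 6 given values yield a linear system in the 6 coefficients.
Solving, the top 2 coefficients vanish, and u(x) = -2x³ - 6x² + 6x - 8.
The coefficient of x is 6.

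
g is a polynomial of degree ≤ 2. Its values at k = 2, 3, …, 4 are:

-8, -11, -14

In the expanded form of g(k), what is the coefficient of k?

-3

Write g(k) = ak² + bk + c; the 3 given values yield a linear system in the 3 coefficients.
Solving, the leading coefficient vanishes, and g(k) = -3k - 2.
The coefficient of k is -3.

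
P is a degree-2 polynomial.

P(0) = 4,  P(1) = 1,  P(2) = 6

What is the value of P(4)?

Write P(t) = at² + bt + c; the 3 given values yield a linear system in the 3 coefficients.
Solving, P(t) = 4t² - 7t + 4.
Then P(4) = 40.

40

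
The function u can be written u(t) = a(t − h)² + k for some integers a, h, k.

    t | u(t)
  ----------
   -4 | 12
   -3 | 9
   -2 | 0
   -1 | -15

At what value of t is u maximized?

-4

First differences -3, -9, -15; second difference -6 = 2a, so a = -3.
Expanding, the t-coefficient is −2ah = 6h; matching it to the data gives h = -4, and then k = 12.
So u(t) = -3(t + 4)² + 12.
Hence h = -4.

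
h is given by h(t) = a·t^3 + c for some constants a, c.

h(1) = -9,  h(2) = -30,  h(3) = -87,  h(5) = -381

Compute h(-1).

From h(1) = -9 and h(2) = -30: 1a + c = -9 and 8a + c = -30.
Subtracting: 7a = -21, so a = -3; then c = -9 − (-3)·1 = -6.
So h(t) = -3t³ − 6, and h(-1) = -3.

-3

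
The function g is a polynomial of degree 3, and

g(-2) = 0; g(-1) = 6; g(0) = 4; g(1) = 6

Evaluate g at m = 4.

156

Write g(m) = am³ + bm² + cm + d; the 4 given values yield a linear system in the 4 coefficients.
Solving, g(m) = 2m³ + 2m² - 2m + 4.
Then g(4) = 156.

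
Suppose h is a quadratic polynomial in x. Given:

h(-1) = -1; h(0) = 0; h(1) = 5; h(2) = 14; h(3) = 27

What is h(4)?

44

Write h(x) = ax² + bx + c; the 5 given values yield a linear system in the 3 coefficients.
Solving, h(x) = 2x² + 3x.
Then h(4) = 44.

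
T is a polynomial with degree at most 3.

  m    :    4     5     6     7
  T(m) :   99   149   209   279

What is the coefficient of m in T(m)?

First differences: 50, 60, 70. Second differences: 10, 10.
Level-2 differences are constant, so T has degree 2.
Fitting a degree-2 polynomial gives T(m) = 5m² + 5m - 1.
The coefficient of m is 5.

5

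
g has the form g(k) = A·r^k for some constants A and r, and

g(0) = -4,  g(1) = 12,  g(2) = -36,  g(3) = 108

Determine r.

Consecutive ratio: 12/(-4) = -3, and -36/12 = -3, so r = -3.
Then A·(-3)^0 = -4 gives A = -4, and g(k) = -4·(-3)^k.

-3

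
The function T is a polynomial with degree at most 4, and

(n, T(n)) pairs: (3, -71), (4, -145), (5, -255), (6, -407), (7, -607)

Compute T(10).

-1555

First differences: -74, -110, -152, -200. Second differences: -36, -42, -48. Third differences: -6, -6.
Level-3 differences are constant, so T has degree 3.
Fitting a degree-3 polynomial gives T(n) = -n³ - 6n² + 5n - 5.
Then T(10) = -1555.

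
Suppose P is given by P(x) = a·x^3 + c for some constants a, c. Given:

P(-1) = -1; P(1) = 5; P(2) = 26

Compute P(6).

650

From P(-1) = -1 and P(1) = 5: -1a + c = -1 and 1a + c = 5.
Subtracting: 2a = 6, so a = 3; then c = -1 − 3·(-1) = 2.
So P(x) = 3x³ + 2, and P(6) = 650.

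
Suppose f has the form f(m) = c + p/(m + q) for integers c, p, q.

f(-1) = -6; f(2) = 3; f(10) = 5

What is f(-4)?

(f(m) − c)(m + q) = p for each data point; the three points give a linear system in c and q, then p follows.
Solving: c = 6, q = 2, p = -12, so f(m) = 6 − 12/(m + 2).
Then f(-4) = 6 − 12/(-2) = 12.

12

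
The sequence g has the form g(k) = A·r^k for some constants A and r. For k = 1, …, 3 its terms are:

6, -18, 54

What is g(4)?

Consecutive ratio: -18/6 = -3, and 54/(-18) = -3, so r = -3.
Then A·(-3)^1 = 6 gives A = -2, and g(k) = -2·(-3)^k.
g(4) = -2·(-3)^4 = -162.

-162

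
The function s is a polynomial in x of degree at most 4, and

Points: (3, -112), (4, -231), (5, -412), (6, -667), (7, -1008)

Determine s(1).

-12

First differences: -119, -181, -255, -341. Second differences: -62, -74, -86. Third differences: -12, -12.
Level-3 differences are constant, so s has degree 3.
Fitting a degree-3 polynomial gives s(x) = -2x³ - 7x² + 4x - 7.
Then s(1) = -12.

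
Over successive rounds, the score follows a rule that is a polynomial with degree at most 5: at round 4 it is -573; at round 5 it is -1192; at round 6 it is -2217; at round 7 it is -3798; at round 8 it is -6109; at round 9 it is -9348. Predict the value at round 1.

Write the value at t as f(t).
Write f(t) = at^5 + bt^4 + ct³ + dt² + et + p; the 6 given values yield a linear system in the 6 coefficients.
Solving, the leading coefficient vanishes, and f(t) = -t^4 - 3t³ - 7t² - 4t + 3.
Then f(1) = -12.

-12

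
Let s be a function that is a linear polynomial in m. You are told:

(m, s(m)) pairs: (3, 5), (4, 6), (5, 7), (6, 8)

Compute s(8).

Write s(m) = am + b; the 4 given values yield a linear system in the 2 coefficients.
Solving, s(m) = m + 2.
Then s(8) = 10.

10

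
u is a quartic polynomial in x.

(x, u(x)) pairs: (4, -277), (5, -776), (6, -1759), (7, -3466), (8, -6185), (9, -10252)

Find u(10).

Write u(x) = ax^4 + bx³ + cx² + dx + e; the 6 given values yield a linear system in the 5 coefficients.
Solving, u(x) = -2x^4 + 4x³ - 5x - 1.
Then u(10) = -16051.

-16051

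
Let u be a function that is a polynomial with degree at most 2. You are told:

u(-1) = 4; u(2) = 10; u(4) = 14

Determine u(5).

16

Write u(n) = an² + bn + c; the 3 given values yield a linear system in the 3 coefficients.
Solving, the leading coefficient vanishes, and u(n) = 2n + 6.
Then u(5) = 16.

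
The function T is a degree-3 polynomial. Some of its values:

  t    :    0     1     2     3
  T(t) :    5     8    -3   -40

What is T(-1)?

0

Write T(t) = at³ + bt² + ct + d; the 4 given values yield a linear system in the 4 coefficients.
Solving, T(t) = -2t³ - t² + 6t + 5.
Then T(-1) = 0.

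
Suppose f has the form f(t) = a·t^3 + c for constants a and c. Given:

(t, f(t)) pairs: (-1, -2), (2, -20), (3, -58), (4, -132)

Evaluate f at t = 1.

-6

From f(-1) = -2 and f(2) = -20: -1a + c = -2 and 8a + c = -20.
Subtracting: 9a = -18, so a = -2; then c = -2 − (-2)·(-1) = -4.
So f(t) = -2t³ − 4, and f(1) = -6.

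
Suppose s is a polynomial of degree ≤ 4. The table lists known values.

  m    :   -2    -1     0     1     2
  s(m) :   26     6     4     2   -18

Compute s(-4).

192

First differences: -20, -2, -2, -20. Second differences: 18, 0, -18. Third differences: -18, -18.
Level-3 differences are constant, so s has degree 3.
Fitting a degree-3 polynomial gives s(m) = -3m³ + m + 4.
Then s(-4) = 192.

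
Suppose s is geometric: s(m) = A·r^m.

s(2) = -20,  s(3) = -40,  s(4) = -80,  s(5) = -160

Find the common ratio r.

2

Consecutive ratio: -40/(-20) = 2, and -80/(-40) = 2, so r = 2.
Then A·2^2 = -20 gives A = -5, and s(m) = -5·2^m.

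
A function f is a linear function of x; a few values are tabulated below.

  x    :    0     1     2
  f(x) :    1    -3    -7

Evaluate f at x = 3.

-11

First differences: -4, -4.
Level-1 differences are constant, so f has degree 1.
Fitting a degree-1 polynomial gives f(x) = -4x + 1.
Then f(3) = -11.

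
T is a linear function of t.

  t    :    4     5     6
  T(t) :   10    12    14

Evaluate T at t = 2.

First differences: 2, 2.
Level-1 differences are constant, so T has degree 1.
Fitting a degree-1 polynomial gives T(t) = 2t + 2.
Then T(2) = 6.

6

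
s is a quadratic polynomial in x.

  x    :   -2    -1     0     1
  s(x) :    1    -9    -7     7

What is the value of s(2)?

Write s(x) = ax² + bx + c; the 4 given values yield a linear system in the 3 coefficients.
Solving, s(x) = 6x² + 8x - 7.
Then s(2) = 33.

33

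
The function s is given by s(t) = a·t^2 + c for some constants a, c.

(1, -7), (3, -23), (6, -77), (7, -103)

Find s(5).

From s(1) = -7 and s(3) = -23: 1a + c = -7 and 9a + c = -23.
Subtracting: 8a = -16, so a = -2; then c = -7 − (-2)·1 = -5.
So s(t) = -2t² − 5, and s(5) = -55.

-55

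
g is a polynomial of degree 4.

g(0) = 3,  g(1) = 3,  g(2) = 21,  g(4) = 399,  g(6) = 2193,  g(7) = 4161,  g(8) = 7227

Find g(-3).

231

Write g(k) = ak^4 + bk³ + ck² + dk + e; the 7 given values yield a linear system in the 5 coefficients.
Solving, g(k) = 2k^4 - 2k³ + k² - k + 3.
Then g(-3) = 231.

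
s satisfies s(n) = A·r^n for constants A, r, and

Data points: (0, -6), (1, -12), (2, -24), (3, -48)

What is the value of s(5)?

Consecutive ratio: -12/(-6) = 2, and -24/(-12) = 2, so r = 2.
Then A·2^0 = -6 gives A = -6, and s(n) = -6·2^n.
s(5) = -6·2^5 = -192.

-192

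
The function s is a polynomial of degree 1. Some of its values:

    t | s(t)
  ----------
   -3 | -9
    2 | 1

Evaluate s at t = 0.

-3

Write s(t) = at + b; the 2 given values yield a linear system in the 2 coefficients.
Solving, s(t) = 2t - 3.
Then s(0) = -3.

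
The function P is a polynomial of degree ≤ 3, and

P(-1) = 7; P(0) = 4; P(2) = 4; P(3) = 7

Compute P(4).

12

Write P(k) = ak³ + bk² + ck + d; the 4 given values yield a linear system in the 4 coefficients.
Solving, the leading coefficient vanishes, and P(k) = k² - 2k + 4.
Then P(4) = 12.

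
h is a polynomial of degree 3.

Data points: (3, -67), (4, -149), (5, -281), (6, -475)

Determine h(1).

-5

Write h(m) = am³ + bm² + cm + d; the 4 given values yield a linear system in the 4 coefficients.
Solving, h(m) = -2m³ - m² - m - 1.
Then h(1) = -5.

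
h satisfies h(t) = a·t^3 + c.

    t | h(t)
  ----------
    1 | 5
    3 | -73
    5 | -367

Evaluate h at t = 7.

From h(1) = 5 and h(3) = -73: 1a + c = 5 and 27a + c = -73.
Subtracting: 26a = -78, so a = -3; then c = 5 − (-3)·1 = 8.
So h(t) = -3t³ + 8, and h(7) = -1021.

-1021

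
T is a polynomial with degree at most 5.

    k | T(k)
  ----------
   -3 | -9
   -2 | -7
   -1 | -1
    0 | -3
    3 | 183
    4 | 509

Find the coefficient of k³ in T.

Write T(k) = ak^5 + bk^4 + ck³ + dk² + ek + p; the 6 given values yield a linear system in the 6 coefficients.
Solving, the leading coefficient vanishes, and T(k) = k^4 + 4k³ + k² - 4k - 3.
The coefficient of k³ is 4.

4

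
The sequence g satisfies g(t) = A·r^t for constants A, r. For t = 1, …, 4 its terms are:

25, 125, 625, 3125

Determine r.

Consecutive ratio: 125/25 = 5, and 625/125 = 5, so r = 5.
Then A·5^1 = 25 gives A = 5, and g(t) = 5·5^t.

5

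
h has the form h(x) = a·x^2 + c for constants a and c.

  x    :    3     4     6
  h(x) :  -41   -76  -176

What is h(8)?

From h(3) = -41 and h(4) = -76: 9a + c = -41 and 16a + c = -76.
Subtracting: 7a = -35, so a = -5; then c = -41 − (-5)·9 = 4.
So h(x) = -5x² + 4, and h(8) = -316.

-316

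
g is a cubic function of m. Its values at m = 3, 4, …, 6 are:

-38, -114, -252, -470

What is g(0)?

-2

Write g(m) = am³ + bm² + cm + d; the 4 given values yield a linear system in the 4 coefficients.
Solving, g(m) = -3m³ + 5m² - 2.
Then g(0) = -2.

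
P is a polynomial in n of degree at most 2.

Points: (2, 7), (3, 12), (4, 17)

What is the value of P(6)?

27

First differences: 5, 5.
Level-1 differences are constant, so P has degree 1.
Fitting a degree-1 polynomial gives P(n) = 5n - 3.
Then P(6) = 27.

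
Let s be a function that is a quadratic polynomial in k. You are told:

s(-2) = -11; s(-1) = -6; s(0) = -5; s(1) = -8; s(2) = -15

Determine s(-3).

Write s(k) = ak² + bk + c; the 5 given values yield a linear system in the 3 coefficients.
Solving, s(k) = -2k² - k - 5.
Then s(-3) = -20.

-20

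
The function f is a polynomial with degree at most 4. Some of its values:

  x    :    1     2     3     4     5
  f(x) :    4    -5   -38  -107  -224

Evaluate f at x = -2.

Write f(x) = ax^4 + bx³ + cx² + dx + e; the 5 given values yield a linear system in the 5 coefficients.
Solving, the leading coefficient vanishes, and f(x) = -2x³ + 5x + 1.
Then f(-2) = 7.

7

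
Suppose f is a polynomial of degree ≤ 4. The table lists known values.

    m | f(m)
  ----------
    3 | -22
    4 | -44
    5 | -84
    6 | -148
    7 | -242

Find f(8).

-372

Write f(m) = am^4 + bm³ + cm² + dm + e; the 5 given values yield a linear system in the 5 coefficients.
Solving, the leading coefficient vanishes, and f(m) = -m³ + 3m² - 6m - 4.
Then f(8) = -372.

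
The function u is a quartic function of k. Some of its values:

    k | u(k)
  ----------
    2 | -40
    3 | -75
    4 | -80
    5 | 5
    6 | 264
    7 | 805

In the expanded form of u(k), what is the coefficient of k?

-4

First differences: -35, -5, 85, 259, 541. Second differences: 30, 90, 174, 282. Third differences: 60, 84, 108. Fourth differences: 24, 24.
Level-4 differences are constant, so u has degree 4.
Fitting a degree-4 polynomial gives u(k) = k^4 - 4k³ - 4k² - 4k.
The coefficient of k is -4.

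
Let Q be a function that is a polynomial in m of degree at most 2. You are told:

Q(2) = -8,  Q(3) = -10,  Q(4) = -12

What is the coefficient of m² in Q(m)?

0

First differences: -2, -2.
Level-1 differences are constant, so Q has degree 1.
Fitting a degree-1 polynomial gives Q(m) = -2m - 4.
The coefficient of m² is 0.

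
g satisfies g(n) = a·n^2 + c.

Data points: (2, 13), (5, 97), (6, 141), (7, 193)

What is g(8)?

253

From g(2) = 13 and g(5) = 97: 4a + c = 13 and 25a + c = 97.
Subtracting: 21a = 84, so a = 4; then c = 13 − 4·4 = -3.
So g(n) = 4n² − 3, and g(8) = 253.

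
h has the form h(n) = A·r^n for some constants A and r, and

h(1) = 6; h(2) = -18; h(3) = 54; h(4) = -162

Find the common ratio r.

-3

Consecutive ratio: -18/6 = -3, and 54/(-18) = -3, so r = -3.
Then A·(-3)^1 = 6 gives A = -2, and h(n) = -2·(-3)^n.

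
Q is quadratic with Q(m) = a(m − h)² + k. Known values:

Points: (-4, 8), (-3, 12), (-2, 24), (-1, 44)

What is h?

First differences 4, 12, 20; second difference 8 = 2a, so a = 4.
Expanding, the m-coefficient is −2ah = -8h; matching it to the data gives h = -4, and then k = 8.
So Q(m) = 4(m + 4)² + 8.
Hence h = -4.

-4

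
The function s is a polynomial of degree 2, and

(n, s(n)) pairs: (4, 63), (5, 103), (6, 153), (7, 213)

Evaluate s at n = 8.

Write s(n) = an² + bn + c; the 4 given values yield a linear system in the 3 coefficients.
Solving, s(n) = 5n² - 5n + 3.
Then s(8) = 283.

283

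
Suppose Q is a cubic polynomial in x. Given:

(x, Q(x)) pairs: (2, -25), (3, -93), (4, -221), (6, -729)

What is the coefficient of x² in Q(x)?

-3

Write Q(x) = ax³ + bx² + cx + d; the 4 given values yield a linear system in the 4 coefficients.
Solving, Q(x) = -3x³ - 3x² + 4x + 3.
The coefficient of x² is -3.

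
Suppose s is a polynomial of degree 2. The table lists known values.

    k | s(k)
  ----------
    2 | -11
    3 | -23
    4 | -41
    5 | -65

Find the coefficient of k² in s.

Write s(k) = ak² + bk + c; the 4 given values yield a linear system in the 3 coefficients.
Solving, s(k) = -3k² + 3k - 5.
The coefficient of k² is -3.

-3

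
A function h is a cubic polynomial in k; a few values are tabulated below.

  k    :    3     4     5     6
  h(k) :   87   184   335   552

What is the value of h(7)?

847

Write h(k) = ak³ + bk² + ck + d; the 4 given values yield a linear system in the 4 coefficients.
Solving, h(k) = 2k³ + 3k² + 2k.
Then h(7) = 847.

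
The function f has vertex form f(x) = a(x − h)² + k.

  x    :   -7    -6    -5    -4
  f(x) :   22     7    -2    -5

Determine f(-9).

70

First differences -15, -9, -3; second difference 6 = 2a, so a = 3.
Expanding, the x-coefficient is −2ah = -6h; matching it to the data gives h = -4, and then k = -5.
So f(x) = 3(x + 4)² − 5.
f(-9) = 3·(-5)² − 5 = 70.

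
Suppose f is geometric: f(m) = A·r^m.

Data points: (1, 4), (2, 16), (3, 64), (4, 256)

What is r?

Consecutive ratio: 16/4 = 4, and 64/16 = 4, so r = 4.
Then A·4^1 = 4 gives A = 1, and f(m) = 1·4^m.

4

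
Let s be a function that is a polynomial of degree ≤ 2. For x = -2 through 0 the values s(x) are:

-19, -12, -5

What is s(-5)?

First differences: 7, 7.
Level-1 differences are constant, so s has degree 1.
Fitting a degree-1 polynomial gives s(x) = 7x - 5.
Then s(-5) = -40.

-40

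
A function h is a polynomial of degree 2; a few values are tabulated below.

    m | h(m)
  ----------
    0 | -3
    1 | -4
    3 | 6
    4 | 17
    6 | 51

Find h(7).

74

Write h(m) = am² + bm + c; the 5 given values yield a linear system in the 3 coefficients.
Solving, h(m) = 2m² - 3m - 3.
Then h(7) = 74.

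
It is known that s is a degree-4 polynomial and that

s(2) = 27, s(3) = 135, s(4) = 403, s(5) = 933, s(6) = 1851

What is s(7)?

Write s(x) = ax^4 + bx³ + cx² + dx + e; the 5 given values yield a linear system in the 5 coefficients.
Solving, s(x) = x^4 + 3x³ - 2x² - 4x + 3.
Then s(7) = 3307.

3307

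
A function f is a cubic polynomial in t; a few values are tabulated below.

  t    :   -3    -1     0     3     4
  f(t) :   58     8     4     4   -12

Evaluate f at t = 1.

6

Write f(t) = at³ + bt² + ct + d; the 5 given values yield a linear system in the 4 coefficients.
Solving, f(t) = -t³ + 3t² + 4.
Then f(1) = 6.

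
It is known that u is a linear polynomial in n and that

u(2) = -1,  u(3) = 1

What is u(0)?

-5

Write u(n) = an + b; the 2 given values yield a linear system in the 2 coefficients.
Solving, u(n) = 2n - 5.
The constant term is u(0) = -5.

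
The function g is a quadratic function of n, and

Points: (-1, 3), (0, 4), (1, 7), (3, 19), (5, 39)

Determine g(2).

Write g(n) = an² + bn + c; the 5 given values yield a linear system in the 3 coefficients.
Solving, g(n) = n² + 2n + 4.
Then g(2) = 12.

12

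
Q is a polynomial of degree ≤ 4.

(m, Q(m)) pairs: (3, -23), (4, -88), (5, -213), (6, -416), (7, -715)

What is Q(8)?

First differences: -65, -125, -203, -299. Second differences: -60, -78, -96. Third differences: -18, -18.
Level-3 differences are constant, so Q has degree 3.
Fitting a degree-3 polynomial gives Q(m) = -3m³ + 6m² + 4m - 8.
Then Q(8) = -1128.

-1128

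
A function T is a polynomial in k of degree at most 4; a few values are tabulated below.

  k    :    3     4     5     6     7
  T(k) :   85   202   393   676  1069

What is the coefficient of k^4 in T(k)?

0

First differences: 117, 191, 283, 393. Second differences: 74, 92, 110. Third differences: 18, 18.
Level-3 differences are constant, so T has degree 3.
Fitting a degree-3 polynomial gives T(k) = 3k³ + k² - k - 2.
The coefficient of k^4 is 0.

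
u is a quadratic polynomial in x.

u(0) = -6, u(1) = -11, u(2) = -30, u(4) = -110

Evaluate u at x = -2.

-38

Write u(x) = ax² + bx + c; the 4 given values yield a linear system in the 3 coefficients.
Solving, u(x) = -7x² + 2x - 6.
Then u(-2) = -38.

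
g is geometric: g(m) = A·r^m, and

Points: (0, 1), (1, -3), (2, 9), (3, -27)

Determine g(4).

81

Consecutive ratio: -3/1 = -3, and 9/(-3) = -3, so r = -3.
Then A·(-3)^0 = 1 gives A = 1, and g(m) = 1·(-3)^m.
g(4) = 1·(-3)^4 = 81.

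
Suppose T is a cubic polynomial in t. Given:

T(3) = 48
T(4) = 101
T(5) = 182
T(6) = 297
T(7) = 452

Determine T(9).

906

First differences: 53, 81, 115, 155. Second differences: 28, 34, 40. Third differences: 6, 6.
Level-3 differences are constant, so T has degree 3.
Fitting a degree-3 polynomial gives T(t) = t³ + 2t² + 2t - 3.
Then T(9) = 906.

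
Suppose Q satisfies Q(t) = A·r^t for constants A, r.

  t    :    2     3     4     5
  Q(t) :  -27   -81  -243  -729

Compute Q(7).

Consecutive ratio: -81/(-27) = 3, and -243/(-81) = 3, so r = 3.
Then A·3^2 = -27 gives A = -3, and Q(t) = -3·3^t.
Q(7) = -3·3^7 = -6561.

-6561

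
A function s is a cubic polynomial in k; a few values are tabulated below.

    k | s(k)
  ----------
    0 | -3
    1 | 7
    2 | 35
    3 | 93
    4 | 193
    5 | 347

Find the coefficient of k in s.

Write s(k) = ak³ + bk² + ck + d; the 6 given values yield a linear system in the 4 coefficients.
Solving, s(k) = 2k³ + 3k² + 5k - 3.
The coefficient of k is 5.

5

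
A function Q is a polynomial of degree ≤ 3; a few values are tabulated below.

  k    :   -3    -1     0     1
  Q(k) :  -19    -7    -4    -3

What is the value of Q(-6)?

Write Q(k) = ak³ + bk² + ck + d; the 4 given values yield a linear system in the 4 coefficients.
Solving, the leading coefficient vanishes, and Q(k) = -k² + 2k - 4.
Then Q(-6) = -52.

-52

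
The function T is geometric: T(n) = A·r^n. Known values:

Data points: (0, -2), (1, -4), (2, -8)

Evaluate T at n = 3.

-16

Consecutive ratio: -4/(-2) = 2, and -8/(-4) = 2, so r = 2.
Then A·2^0 = -2 gives A = -2, and T(n) = -2·2^n.
T(3) = -2·2^3 = -16.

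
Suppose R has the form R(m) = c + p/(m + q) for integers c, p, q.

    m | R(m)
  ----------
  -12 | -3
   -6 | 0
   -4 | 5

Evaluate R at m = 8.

(R(m) − c)(m + q) = p for each data point; the three points give a linear system in c and q, then p follows.
Solving: c = -5, q = 2, p = -20, so R(m) = -5 − 20/(m + 2).
Then R(8) = -5 − 20/10 = -7.

-7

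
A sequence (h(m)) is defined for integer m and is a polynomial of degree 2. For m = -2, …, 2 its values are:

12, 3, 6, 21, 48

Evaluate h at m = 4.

Write h(m) = am² + bm + c; the 5 given values yield a linear system in the 3 coefficients.
Solving, h(m) = 6m² + 9m + 6.
Then h(4) = 138.

138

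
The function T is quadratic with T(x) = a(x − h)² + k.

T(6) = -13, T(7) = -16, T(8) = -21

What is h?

First differences -3, -5; second difference -2 = 2a, so a = -1.
Expanding, the x-coefficient is −2ah = 2h; matching it to the data gives h = 5, and then k = -12.
So T(x) = -1(x − 5)² − 12.
Hence h = 5.

5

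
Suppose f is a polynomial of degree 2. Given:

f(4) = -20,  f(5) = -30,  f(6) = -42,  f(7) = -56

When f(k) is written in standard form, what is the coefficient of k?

-1

Write f(k) = ak² + bk + c; the 4 given values yield a linear system in the 3 coefficients.
Solving, f(k) = -k² - k.
The coefficient of k is -1.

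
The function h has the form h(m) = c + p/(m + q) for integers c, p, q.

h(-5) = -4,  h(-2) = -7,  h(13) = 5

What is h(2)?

(h(m) − c)(m + q) = p for each data point; the three points give a linear system in c and q, then p follows.
Solving: c = 1, q = -3, p = 40, so h(m) = 1 + 40/(m − 3).
Then h(2) = 1 + 40/(-1) = -39.

-39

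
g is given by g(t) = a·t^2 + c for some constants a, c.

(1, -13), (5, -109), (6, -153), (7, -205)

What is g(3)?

From g(1) = -13 and g(5) = -109: 1a + c = -13 and 25a + c = -109.
Subtracting: 24a = -96, so a = -4; then c = -13 − (-4)·1 = -9.
So g(t) = -4t² − 9, and g(3) = -45.

-45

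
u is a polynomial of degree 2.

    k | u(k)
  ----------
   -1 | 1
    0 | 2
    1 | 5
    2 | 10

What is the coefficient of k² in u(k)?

Write u(k) = ak² + bk + c; the 4 given values yield a linear system in the 3 coefficients.
Solving, u(k) = k² + 2k + 2.
The coefficient of k² is 1.

1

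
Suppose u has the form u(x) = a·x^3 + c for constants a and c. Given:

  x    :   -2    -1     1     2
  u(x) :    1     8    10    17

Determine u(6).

From u(-2) = 1 and u(-1) = 8: -8a + c = 1 and -1a + c = 8.
Subtracting: 7a = 7, so a = 1; then c = 1 − 1·(-8) = 9.
So u(x) = 1x³ + 9, and u(6) = 225.

225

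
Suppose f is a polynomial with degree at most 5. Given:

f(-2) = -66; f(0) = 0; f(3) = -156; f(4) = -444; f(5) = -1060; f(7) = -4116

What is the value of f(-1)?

-4

Write f(m) = am^5 + bm^4 + cm³ + dm² + em + p; the 6 given values yield a linear system in the 6 coefficients.
Solving, the leading coefficient vanishes, and f(m) = -2m^4 + 3m³ - 6m² - 7m.
Then f(-1) = -4.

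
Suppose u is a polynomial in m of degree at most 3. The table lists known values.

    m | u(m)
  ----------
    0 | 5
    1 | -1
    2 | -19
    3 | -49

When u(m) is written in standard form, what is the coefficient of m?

Write u(m) = am³ + bm² + cm + d; the 4 given values yield a linear system in the 4 coefficients.
Solving, the leading coefficient vanishes, and u(m) = -6m² + 5.
The coefficient of m is 0.

0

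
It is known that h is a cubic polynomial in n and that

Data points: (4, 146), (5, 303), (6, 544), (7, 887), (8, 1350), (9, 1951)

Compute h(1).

Write h(n) = an³ + bn² + cn + d; the 6 given values yield a linear system in the 4 coefficients.
Solving, h(n) = 3n³ - 3n² + n - 2.
Then h(1) = -1.

-1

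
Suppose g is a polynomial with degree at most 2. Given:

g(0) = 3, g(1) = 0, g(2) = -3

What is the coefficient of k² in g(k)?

0

Write g(k) = ak² + bk + c; the 3 given values yield a linear system in the 3 coefficients.
Solving, the leading coefficient vanishes, and g(k) = -3k + 3.
The coefficient of k² is 0.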